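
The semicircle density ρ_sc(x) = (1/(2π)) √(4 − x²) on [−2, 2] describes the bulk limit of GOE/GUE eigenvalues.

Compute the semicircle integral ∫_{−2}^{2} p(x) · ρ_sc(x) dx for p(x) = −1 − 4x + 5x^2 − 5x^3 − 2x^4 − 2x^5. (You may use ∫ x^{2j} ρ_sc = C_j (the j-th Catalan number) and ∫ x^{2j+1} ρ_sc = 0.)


Write p(x) = Σ a_i x^i, split into monomials and integrate each against ρ_sc separately.
Using ∫ x^{2j} ρ_sc = C_j = (1/(j+1)) C(2j, j) (Catalan numbers) and ∫ x^{2j+1} ρ_sc = 0 (odd monomials vanish by symmetry):
  i = 0 (even): a_0 · C_{0} = -1 · 1 = -1
  i = 1 (odd): ∫ x^1 ρ_sc = 0 (vanishes)
  i = 2 (even): a_2 · C_{1} = 5 · 1 = 5
  i = 3 (odd): ∫ x^3 ρ_sc = 0 (vanishes)
  i = 4 (even): a_4 · C_{2} = -2 · 2 = -4
  i = 5 (odd): ∫ x^5 ρ_sc = 0 (vanishes)

Summing the contributions: ∫_{−2}^{2} p(x) ρ_sc(x) dx = (-1) + 5 + (-4) = 0.


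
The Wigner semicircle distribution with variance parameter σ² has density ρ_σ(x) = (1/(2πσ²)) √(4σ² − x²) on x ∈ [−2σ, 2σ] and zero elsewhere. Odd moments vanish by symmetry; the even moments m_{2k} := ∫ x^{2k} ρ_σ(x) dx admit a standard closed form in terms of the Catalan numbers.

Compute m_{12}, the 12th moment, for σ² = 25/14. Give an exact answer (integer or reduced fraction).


By the scaled semicircle moment identity, m_{2k} = σ^{2k} · C_k with k = 6.
C_6 = (1/(k+1)) · C(2k, k) = (1/7) · C(12, 6) = (1/7) · 924 = 132.
σ^{2k} = (σ²)^k = (25/14)^6 = 244140625/7529536.

Therefore m_{12} = σ^{12} · C_6 = (244140625/7529536) · 132 = 8056640625/1882384.


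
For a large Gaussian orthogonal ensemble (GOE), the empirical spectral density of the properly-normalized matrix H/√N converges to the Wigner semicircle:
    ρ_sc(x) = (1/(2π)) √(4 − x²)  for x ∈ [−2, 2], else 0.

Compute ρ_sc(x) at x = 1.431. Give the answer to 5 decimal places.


ρ_sc(x) = (1/(2π)) √(4 − x²). With x = 1.431:
  4 − x² = 4 − (1.431)² = 4 − 2.047761 = 1.952239.
  √(4 − x²) = 1.397225.
  1/(2π) = 0.159155.
  ρ_sc(1.431) = 0.159155 · 1.397225 = 0.222375.

Rounded to 5 decimal places: ρ_sc(1.431) ≈ 0.22238.


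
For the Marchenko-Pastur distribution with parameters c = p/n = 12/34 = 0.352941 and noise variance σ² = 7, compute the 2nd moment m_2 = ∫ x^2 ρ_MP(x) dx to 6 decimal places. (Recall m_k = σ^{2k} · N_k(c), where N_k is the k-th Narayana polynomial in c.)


E[X²] = σ⁴ (1 + c) (second MP moment). With σ² = 7 (so σ⁴ = 49) and c = 12/34 = 0.352941: E[X²] = 49 · (1 + 0.352941) = 49 · 1.352941.

So E[X^2] = 66.294118.


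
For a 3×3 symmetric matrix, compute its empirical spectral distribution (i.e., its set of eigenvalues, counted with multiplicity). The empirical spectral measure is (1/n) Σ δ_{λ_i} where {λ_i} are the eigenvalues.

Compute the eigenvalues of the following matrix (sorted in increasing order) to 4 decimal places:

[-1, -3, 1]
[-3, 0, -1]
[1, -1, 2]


Since M is real symmetric, all three eigenvalues are real; they are the roots of det(λI − M) = λ³ − (tr M) λ² + s λ − det M, where s is the sum of the principal 2×2 minors.
tr M = -1 + 0 + 2 = 1.
s = ((-1)·0 − (-3)²) + ((-1)·2 − 1²) + (0·2 − (-1)²) = -9 + (-3) + (-1) = -13.
det M (expand along row 1) = (-1)·(-1) − (-3)·(-5) + 1·3 = -11.
Characteristic polynomial: λ³ − λ² − 13λ + 11 = 0.
Substitute λ = y + (tr M)/3 = y + 0.333333 to remove the quadratic term: y³ + p·y + q = 0 with p = s − (tr M)²/3 = -13.333333 and q = −2(tr M)³/27 + (tr M)·s/3 − det M = 6.592593.
Three real roots ⇒ use the trigonometric (Viète) form: r = 2√(−p/3) = 4.216370, φ = arccos(3q/(p·r)) = arccos(-0.351803) = 1.930293 rad.
y_k = r·cos(φ/3 − 2πk/3) for k = 0, 1, 2 gives y = 3.373273, 0.504049, -3.877322.
λ_k = y_k + 0.333333 gives λ = 3.7066, 0.8374, -3.5440 (check: the sum is 1.0000 = tr M).

Eigenvalues sorted in increasing order: [-3.5440, 0.8374, 3.7066].


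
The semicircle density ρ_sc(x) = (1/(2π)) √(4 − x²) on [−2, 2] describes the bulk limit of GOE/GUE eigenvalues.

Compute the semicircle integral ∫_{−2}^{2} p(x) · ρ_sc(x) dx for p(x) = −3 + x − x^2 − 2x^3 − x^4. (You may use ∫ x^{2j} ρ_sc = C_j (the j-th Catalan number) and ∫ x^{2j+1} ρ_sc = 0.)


Write p(x) = Σ a_i x^i, split into monomials and integrate each against ρ_sc separately.
Using ∫ x^{2j} ρ_sc = C_j = (1/(j+1)) C(2j, j) (Catalan numbers) and ∫ x^{2j+1} ρ_sc = 0 (odd monomials vanish by symmetry):
  i = 0 (even): a_0 · C_{0} = -3 · 1 = -3
  i = 1 (odd): ∫ x^1 ρ_sc = 0 (vanishes)
  i = 2 (even): a_2 · C_{1} = -1 · 1 = -1
  i = 3 (odd): ∫ x^3 ρ_sc = 0 (vanishes)
  i = 4 (even): a_4 · C_{2} = -1 · 2 = -2

Summing the contributions: ∫_{−2}^{2} p(x) ρ_sc(x) dx = (-3) + (-1) + (-2) = -6.


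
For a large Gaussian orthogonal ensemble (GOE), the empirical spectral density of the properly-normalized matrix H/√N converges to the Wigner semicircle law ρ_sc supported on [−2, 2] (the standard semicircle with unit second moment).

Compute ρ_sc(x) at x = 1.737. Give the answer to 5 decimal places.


ρ_sc(x) = (1/(2π)) √(4 − x²). With x = 1.737:
  4 − x² = 4 − (1.737)² = 4 − 3.017169 = 0.982831.
  √(4 − x²) = 0.991378.
  1/(2π) = 0.159155.
  ρ_sc(1.737) = 0.159155 · 0.991378 = 0.157783.

Rounded to 5 decimal places: ρ_sc(1.737) ≈ 0.15778.


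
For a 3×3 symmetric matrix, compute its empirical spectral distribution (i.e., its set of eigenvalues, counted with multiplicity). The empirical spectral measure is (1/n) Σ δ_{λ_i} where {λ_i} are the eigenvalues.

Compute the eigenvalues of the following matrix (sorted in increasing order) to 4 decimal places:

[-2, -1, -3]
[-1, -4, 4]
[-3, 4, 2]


Since M is real symmetric, all three eigenvalues are real; they are the roots of det(λI − M) = λ³ − (tr M) λ² + s λ − det M, where s is the sum of the principal 2×2 minors.
tr M = -2 + (-4) + 2 = -4.
s = ((-2)·(-4) − (-1)²) + ((-2)·2 − (-3)²) + ((-4)·2 − 4²) = 7 + (-13) + (-24) = -30.
det M (expand along row 1) = (-2)·(-24) − (-1)·10 + (-3)·(-16) = 106.
Characteristic polynomial: λ³ + 4λ² − 30λ − 106 = 0.
Substitute λ = y + (tr M)/3 = y − 1.333333 to remove the quadratic term: y³ + p·y + q = 0 with p = s − (tr M)²/3 = -35.333333 and q = −2(tr M)³/27 + (tr M)·s/3 − det M = -61.259259.
Three real roots ⇒ use the trigonometric (Viète) form: r = 2√(−p/3) = 6.863753, φ = arccos(3q/(p·r)) = arccos(0.757786) = 0.710883 rad.
y_k = r·cos(φ/3 − 2πk/3) for k = 0, 1, 2 gives y = 6.671952, -1.940581, -4.731371.
λ_k = y_k − 1.333333 gives λ = 5.3386, -3.2739, -6.0647 (check: the sum is -4.0000 = tr M).

Eigenvalues sorted in increasing order: [-6.0647, -3.2739, 5.3386].


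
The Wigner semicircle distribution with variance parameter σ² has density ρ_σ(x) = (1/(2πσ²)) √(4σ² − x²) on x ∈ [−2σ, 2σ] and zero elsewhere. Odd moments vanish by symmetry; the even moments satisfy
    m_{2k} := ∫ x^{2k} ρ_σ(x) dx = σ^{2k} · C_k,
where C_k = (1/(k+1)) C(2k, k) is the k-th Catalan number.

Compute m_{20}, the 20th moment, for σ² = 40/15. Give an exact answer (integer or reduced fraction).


By the scaled semicircle moment identity, m_{2k} = σ^{2k} · C_k with k = 10.
C_10 = (1/(k+1)) · C(2k, k) = (1/11) · C(20, 10) = (1/11) · 184756 = 16796.
σ^{2k} = (σ²)^k = (40/15)^10 = 1073741824/59049.

Therefore m_{20} = σ^{20} · C_10 = (1073741824/59049) · 16796 = 18034567675904/59049.


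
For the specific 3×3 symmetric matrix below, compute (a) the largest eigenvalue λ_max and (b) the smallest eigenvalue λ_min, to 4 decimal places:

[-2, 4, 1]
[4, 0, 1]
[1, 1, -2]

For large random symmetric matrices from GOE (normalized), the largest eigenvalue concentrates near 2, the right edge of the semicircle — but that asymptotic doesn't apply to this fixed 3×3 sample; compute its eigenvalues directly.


Since M is real symmetric, all three eigenvalues are real; they are the roots of det(λI − M) = λ³ − (tr M) λ² + s λ − det M, where s is the sum of the principal 2×2 minors.
tr M = -2 + 0 + (-2) = -4.
s = ((-2)·0 − 4²) + ((-2)·(-2) − 1²) + (0·(-2) − 1²) = -16 + 3 + (-1) = -14.
det M (expand along row 1) = (-2)·(-1) − 4·(-9) + 1·4 = 42.
Characteristic polynomial: λ³ + 4λ² − 14λ − 42 = 0.
Substitute λ = y + (tr M)/3 = y − 1.333333 to remove the quadratic term: y³ + p·y + q = 0 with p = s − (tr M)²/3 = -19.333333 and q = −2(tr M)³/27 + (tr M)·s/3 − det M = -18.592593.
Three real roots ⇒ use the trigonometric (Viète) form: r = 2√(−p/3) = 5.077182, φ = arccos(3q/(p·r)) = arccos(0.568240) = 0.966431 rad.
y_k = r·cos(φ/3 − 2πk/3) for k = 0, 1, 2 gives y = 4.816006, -1.015920, -3.800086.
λ_k = y_k − 1.333333 gives λ = 3.4827, -2.3493, -5.1334 (check: the sum is -4.0000 = tr M).

Hence λ_max = 3.4827 and λ_min = -5.1334.


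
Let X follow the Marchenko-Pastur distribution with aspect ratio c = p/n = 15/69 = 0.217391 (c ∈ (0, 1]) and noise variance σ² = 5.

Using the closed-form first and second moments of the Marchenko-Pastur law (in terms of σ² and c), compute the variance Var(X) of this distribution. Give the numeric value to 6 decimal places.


Recall the MP moments m_1 = E[X] = σ² and m_2 = E[X²] = σ⁴ (1 + c).
m_1 = E[X] = σ² = 5, so m_1² = 25.
m_2 = E[X²] = σ⁴ (1 + c) = 25 · (1 + 0.217391) = 25 · 1.217391 = 30.434783.
(Note m_2 − m_1² simplifies to c · σ⁴ = 0.217391 · 25.)

Var(X) = m_2 − m_1² = 30.434783 − 25 = 5.434783.


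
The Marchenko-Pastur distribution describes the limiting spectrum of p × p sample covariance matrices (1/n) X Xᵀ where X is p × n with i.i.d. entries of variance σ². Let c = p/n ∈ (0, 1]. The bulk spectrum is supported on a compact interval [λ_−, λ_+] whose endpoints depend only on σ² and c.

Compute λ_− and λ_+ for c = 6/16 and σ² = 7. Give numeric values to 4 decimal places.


c = 6/16 = 0.375000; √c = 0.612372.
λ_− = σ² (1 − √c)² = 7 · (1 − 0.612372)² = 7 · (0.387628)² = 1.051786.
λ_+ = σ² (1 + √c)² = 7 · (1 + 0.612372)² = 7 · (1.612372)² = 18.198214.

Rounded to 4 decimal places: λ_− ≈ 1.0518, λ_+ ≈ 18.1982.


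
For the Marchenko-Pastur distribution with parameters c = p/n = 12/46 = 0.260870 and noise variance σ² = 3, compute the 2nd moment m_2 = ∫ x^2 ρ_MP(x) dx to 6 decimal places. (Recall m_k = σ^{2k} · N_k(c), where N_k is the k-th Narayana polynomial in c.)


E[X²] = σ⁴ (1 + c) (second MP moment). With σ² = 3 (so σ⁴ = 9) and c = 12/46 = 0.260870: E[X²] = 9 · (1 + 0.260870) = 9 · 1.260870.

So E[X^2] = 11.347826.


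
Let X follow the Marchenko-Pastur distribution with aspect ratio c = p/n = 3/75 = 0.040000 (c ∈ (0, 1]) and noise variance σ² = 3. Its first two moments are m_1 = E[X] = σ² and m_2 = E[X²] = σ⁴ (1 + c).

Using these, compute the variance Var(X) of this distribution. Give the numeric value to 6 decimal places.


m_1 = E[X] = σ² = 3, so m_1² = 9.
m_2 = E[X²] = σ⁴ (1 + c) = 9 · (1 + 0.040000) = 9 · 1.040000 = 9.360000.
(Note m_2 − m_1² simplifies to c · σ⁴ = 0.040000 · 9.)

Var(X) = m_2 − m_1² = 9.360000 − 9 = 0.360000.


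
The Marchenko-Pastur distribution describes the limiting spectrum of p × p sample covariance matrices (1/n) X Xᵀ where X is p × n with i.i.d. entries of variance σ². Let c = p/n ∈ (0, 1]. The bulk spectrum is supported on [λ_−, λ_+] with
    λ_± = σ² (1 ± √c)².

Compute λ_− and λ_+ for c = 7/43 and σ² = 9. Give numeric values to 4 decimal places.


c = 7/43 = 0.162791; √c = 0.403473.
λ_− = σ² (1 − √c)² = 9 · (1 − 0.403473)² = 9 · (0.596527)² = 3.202597.
λ_+ = σ² (1 + √c)² = 9 · (1 + 0.403473)² = 9 · (1.403473)² = 17.727636.

Rounded to 4 decimal places: λ_− ≈ 3.2026, λ_+ ≈ 17.7276.


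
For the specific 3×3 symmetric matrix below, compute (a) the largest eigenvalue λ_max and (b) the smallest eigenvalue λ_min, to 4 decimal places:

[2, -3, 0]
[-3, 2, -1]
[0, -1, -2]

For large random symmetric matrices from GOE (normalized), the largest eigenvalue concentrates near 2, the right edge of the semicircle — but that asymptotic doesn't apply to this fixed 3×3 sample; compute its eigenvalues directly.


Since M is real symmetric, all three eigenvalues are real; they are the roots of det(λI − M) = λ³ − (tr M) λ² + s λ − det M, where s is the sum of the principal 2×2 minors.
tr M = 2 + 2 + (-2) = 2.
s = (2·2 − (-3)²) + (2·(-2) − 0²) + (2·(-2) − (-1)²) = -5 + (-4) + (-5) = -14.
det M (expand along row 1) = 2·(-5) − (-3)·6 + 0·3 = 8.
Characteristic polynomial: λ³ − 2λ² − 14λ − 8 = 0.
Substitute λ = y + (tr M)/3 = y + 0.666667 to remove the quadratic term: y³ + p·y + q = 0 with p = s − (tr M)²/3 = -15.333333 and q = −2(tr M)³/27 + (tr M)·s/3 − det M = -17.925926.
Three real roots ⇒ use the trigonometric (Viète) form: r = 2√(−p/3) = 4.521553, φ = arccos(3q/(p·r)) = arccos(0.775673) = 0.683016 rad.
y_k = r·cos(φ/3 − 2πk/3) for k = 0, 1, 2 gives y = 4.404872, -1.318605, -3.086267.
λ_k = y_k + 0.666667 gives λ = 5.0715, -0.6519, -2.4196 (check: the sum is 2.0000 = tr M).

Hence λ_max = 5.0715 and λ_min = -2.4196.


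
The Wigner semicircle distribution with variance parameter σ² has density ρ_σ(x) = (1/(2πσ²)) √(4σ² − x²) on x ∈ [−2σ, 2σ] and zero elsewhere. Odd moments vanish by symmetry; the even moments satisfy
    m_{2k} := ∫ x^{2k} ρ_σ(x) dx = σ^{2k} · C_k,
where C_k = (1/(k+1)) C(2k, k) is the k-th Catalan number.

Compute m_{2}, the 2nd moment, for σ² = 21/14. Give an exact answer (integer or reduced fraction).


By the scaled semicircle moment identity, m_{2k} = σ^{2k} · C_k with k = 1.
C_1 = (1/(k+1)) · C(2k, k) = (1/2) · C(2, 1) = (1/2) · 2 = 1.
σ^{2k} = (σ²)^k = (21/14)^1 = 3/2.

Therefore m_{2} = σ^{2} · C_1 = (3/2) · 1 = 3/2.


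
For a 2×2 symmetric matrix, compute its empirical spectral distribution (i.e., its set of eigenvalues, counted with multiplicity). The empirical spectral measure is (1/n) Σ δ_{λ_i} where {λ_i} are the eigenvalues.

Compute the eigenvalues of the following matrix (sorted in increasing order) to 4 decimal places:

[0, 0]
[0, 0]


Since M is real symmetric, both eigenvalues are real; they are the roots of det(λI − M) = λ² − (tr M) λ + det M.
tr M = 0 + 0 = 0.
det M = 0·0 − 0² = 0 − 0 = 0.
Characteristic polynomial: λ² = 0.
Discriminant Δ = (tr M)² − 4·det M = 0 − 0 = 0; √Δ = 0.000000.
λ = (tr M ± √Δ)/2 = (0 ± 0.000000)/2, giving (tr M − √Δ)/2 = 0.0000 and (tr M + √Δ)/2 = 0.0000.

Eigenvalues sorted in increasing order: [0.0000, 0.0000].


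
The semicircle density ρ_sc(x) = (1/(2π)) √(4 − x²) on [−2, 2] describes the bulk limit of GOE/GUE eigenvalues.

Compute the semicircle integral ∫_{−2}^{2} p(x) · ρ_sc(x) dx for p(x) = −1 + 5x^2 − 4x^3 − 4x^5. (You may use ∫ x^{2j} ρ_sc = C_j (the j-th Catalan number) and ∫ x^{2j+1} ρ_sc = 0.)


Write p(x) = Σ a_i x^i, split into monomials and integrate each against ρ_sc separately.
Using ∫ x^{2j} ρ_sc = C_j = (1/(j+1)) C(2j, j) (Catalan numbers) and ∫ x^{2j+1} ρ_sc = 0 (odd monomials vanish by symmetry):
  i = 0 (even): a_0 · C_{0} = -1 · 1 = -1
  i = 2 (even): a_2 · C_{1} = 5 · 1 = 5
  i = 3 (odd): ∫ x^3 ρ_sc = 0 (vanishes)
  i = 5 (odd): ∫ x^5 ρ_sc = 0 (vanishes)

Summing the contributions: ∫_{−2}^{2} p(x) ρ_sc(x) dx = (-1) + 5 = 4.


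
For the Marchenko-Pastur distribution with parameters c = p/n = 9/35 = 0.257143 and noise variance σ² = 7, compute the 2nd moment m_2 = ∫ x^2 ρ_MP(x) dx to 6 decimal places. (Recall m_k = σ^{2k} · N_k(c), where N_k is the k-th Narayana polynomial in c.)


E[X²] = σ⁴ (1 + c) (second MP moment). With σ² = 7 (so σ⁴ = 49) and c = 9/35 = 0.257143: E[X²] = 49 · (1 + 0.257143) = 49 · 1.257143.

So E[X^2] = 61.600000.


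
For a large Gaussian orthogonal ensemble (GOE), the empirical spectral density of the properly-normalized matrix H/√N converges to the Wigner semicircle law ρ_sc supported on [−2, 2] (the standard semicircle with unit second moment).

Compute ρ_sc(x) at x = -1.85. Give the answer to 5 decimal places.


ρ_sc(x) = (1/(2π)) √(4 − x²). With x = -1.85:
  4 − x² = 4 − (-1.85)² = 4 − 3.422500 = 0.577500.
  √(4 − x²) = 0.759934.
  1/(2π) = 0.159155.
  ρ_sc(-1.85) = 0.159155 · 0.759934 = 0.120947.

Rounded to 5 decimal places: ρ_sc(-1.85) ≈ 0.12095.


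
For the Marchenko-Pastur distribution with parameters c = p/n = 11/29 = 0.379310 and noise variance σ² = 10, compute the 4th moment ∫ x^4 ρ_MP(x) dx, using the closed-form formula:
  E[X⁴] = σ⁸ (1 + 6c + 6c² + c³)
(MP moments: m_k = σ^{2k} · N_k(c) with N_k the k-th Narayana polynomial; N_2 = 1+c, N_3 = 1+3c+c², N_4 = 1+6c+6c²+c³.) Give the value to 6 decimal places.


E[X⁴] = σ⁸ (1 + 6c + 6c² + c³) (fourth MP moment). With σ² = 10 (so σ⁸ = 10000) and c = 11/29 = 0.379310: E[X⁴] = 10000 · (1 + 6·0.379310 + 6·(0.379310)² + (0.379310)³) = 10000 · 4.193694.

So E[X^4] = 41936.938784.


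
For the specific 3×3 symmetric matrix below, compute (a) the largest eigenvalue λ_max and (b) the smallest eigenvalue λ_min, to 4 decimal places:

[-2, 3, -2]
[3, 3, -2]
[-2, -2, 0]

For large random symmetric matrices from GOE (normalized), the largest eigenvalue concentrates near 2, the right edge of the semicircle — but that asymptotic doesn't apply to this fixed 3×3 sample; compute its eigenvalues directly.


Since M is real symmetric, all three eigenvalues are real; they are the roots of det(λI − M) = λ³ − (tr M) λ² + s λ − det M, where s is the sum of the principal 2×2 minors.
tr M = -2 + 3 + 0 = 1.
s = ((-2)·3 − 3²) + ((-2)·0 − (-2)²) + (3·0 − (-2)²) = -15 + (-4) + (-4) = -23.
det M (expand along row 1) = (-2)·(-4) − 3·(-4) + (-2)·0 = 20.
Characteristic polynomial: λ³ − λ² − 23λ − 20 = 0.
Substitute λ = y + (tr M)/3 = y + 0.333333 to remove the quadratic term: y³ + p·y + q = 0 with p = s − (tr M)²/3 = -23.333333 and q = −2(tr M)³/27 + (tr M)·s/3 − det M = -27.740741.
Three real roots ⇒ use the trigonometric (Viète) form: r = 2√(−p/3) = 5.577734, φ = arccos(3q/(p·r)) = arccos(0.639447) = 0.877017 rad.
y_k = r·cos(φ/3 − 2πk/3) for k = 0, 1, 2 gives y = 5.341084, -1.278438, -4.062645.
λ_k = y_k + 0.333333 gives λ = 5.6744, -0.9451, -3.7293 (check: the sum is 1.0000 = tr M).

Hence λ_max = 5.6744 and λ_min = -3.7293.


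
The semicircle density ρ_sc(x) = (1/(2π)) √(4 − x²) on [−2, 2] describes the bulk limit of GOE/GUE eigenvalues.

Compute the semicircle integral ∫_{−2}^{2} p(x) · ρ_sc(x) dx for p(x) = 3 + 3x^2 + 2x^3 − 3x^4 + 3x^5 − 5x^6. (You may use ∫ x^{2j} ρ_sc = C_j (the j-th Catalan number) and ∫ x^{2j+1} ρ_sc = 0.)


Write p(x) = Σ a_i x^i, split into monomials and integrate each against ρ_sc separately.
Using ∫ x^{2j} ρ_sc = C_j = (1/(j+1)) C(2j, j) (Catalan numbers) and ∫ x^{2j+1} ρ_sc = 0 (odd monomials vanish by symmetry):
  i = 0 (even): a_0 · C_{0} = 3 · 1 = 3
  i = 2 (even): a_2 · C_{1} = 3 · 1 = 3
  i = 3 (odd): ∫ x^3 ρ_sc = 0 (vanishes)
  i = 4 (even): a_4 · C_{2} = -3 · 2 = -6
  i = 5 (odd): ∫ x^5 ρ_sc = 0 (vanishes)
  i = 6 (even): a_6 · C_{3} = -5 · 5 = -25

Summing the contributions: ∫_{−2}^{2} p(x) ρ_sc(x) dx = 3 + 3 + (-6) + (-25) = -25.


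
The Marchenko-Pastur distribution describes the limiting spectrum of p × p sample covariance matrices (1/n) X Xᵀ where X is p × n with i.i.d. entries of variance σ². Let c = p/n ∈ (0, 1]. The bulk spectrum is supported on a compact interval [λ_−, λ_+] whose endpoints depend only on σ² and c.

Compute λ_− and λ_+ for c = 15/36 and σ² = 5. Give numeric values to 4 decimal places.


c = 15/36 = 0.416667; √c = 0.645497.
λ_− = σ² (1 − √c)² = 5 · (1 − 0.645497)² = 5 · (0.354503)² = 0.628361.
λ_+ = σ² (1 + √c)² = 5 · (1 + 0.645497)² = 5 · (1.645497)² = 13.538306.

Rounded to 4 decimal places: λ_− ≈ 0.6284, λ_+ ≈ 13.5383.


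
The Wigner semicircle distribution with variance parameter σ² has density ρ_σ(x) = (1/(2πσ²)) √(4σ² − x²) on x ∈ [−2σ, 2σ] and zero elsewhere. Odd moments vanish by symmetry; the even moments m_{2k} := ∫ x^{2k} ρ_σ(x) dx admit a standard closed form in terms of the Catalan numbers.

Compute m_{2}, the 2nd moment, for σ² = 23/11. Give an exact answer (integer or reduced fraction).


By the scaled semicircle moment identity, m_{2k} = σ^{2k} · C_k with k = 1.
C_1 = (1/(k+1)) · C(2k, k) = (1/2) · C(2, 1) = (1/2) · 2 = 1.
σ^{2k} = (σ²)^k = (23/11)^1 = 23/11.

Therefore m_{2} = σ^{2} · C_1 = (23/11) · 1 = 23/11.


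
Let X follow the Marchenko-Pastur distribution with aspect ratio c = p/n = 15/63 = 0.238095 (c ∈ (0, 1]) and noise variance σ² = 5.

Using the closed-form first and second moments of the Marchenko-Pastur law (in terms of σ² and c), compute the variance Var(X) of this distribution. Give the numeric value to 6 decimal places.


Recall the MP moments m_1 = E[X] = σ² and m_2 = E[X²] = σ⁴ (1 + c).
m_1 = E[X] = σ² = 5, so m_1² = 25.
m_2 = E[X²] = σ⁴ (1 + c) = 25 · (1 + 0.238095) = 25 · 1.238095 = 30.952381.
(Note m_2 − m_1² simplifies to c · σ⁴ = 0.238095 · 25.)

Var(X) = m_2 − m_1² = 30.952381 − 25 = 5.952381.


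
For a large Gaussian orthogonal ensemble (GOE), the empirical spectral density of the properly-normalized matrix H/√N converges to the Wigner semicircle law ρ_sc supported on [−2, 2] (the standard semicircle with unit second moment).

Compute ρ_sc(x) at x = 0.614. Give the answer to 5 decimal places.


ρ_sc(x) = (1/(2π)) √(4 − x²). With x = 0.614:
  4 − x² = 4 − (0.614)² = 4 − 0.376996 = 3.623004.
  √(4 − x²) = 1.903419.
  1/(2π) = 0.159155.
  ρ_sc(0.614) = 0.159155 · 1.903419 = 0.302939.

Rounded to 5 decimal places: ρ_sc(0.614) ≈ 0.30294.


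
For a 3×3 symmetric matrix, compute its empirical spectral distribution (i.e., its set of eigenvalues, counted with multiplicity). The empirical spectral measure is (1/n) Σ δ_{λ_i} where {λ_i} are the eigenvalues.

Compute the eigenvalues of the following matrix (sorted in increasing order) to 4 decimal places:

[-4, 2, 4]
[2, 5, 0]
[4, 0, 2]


Since M is real symmetric, all three eigenvalues are real; they are the roots of det(λI − M) = λ³ − (tr M) λ² + s λ − det M, where s is the sum of the principal 2×2 minors.
tr M = -4 + 5 + 2 = 3.
s = ((-4)·5 − 2²) + ((-4)·2 − 4²) + (5·2 − 0²) = -24 + (-24) + 10 = -38.
det M (expand along row 1) = (-4)·10 − 2·4 + 4·(-20) = -128.
Characteristic polynomial: λ³ − 3λ² − 38λ + 128 = 0.
Substitute λ = y + (tr M)/3 = y + 1.000000 to remove the quadratic term: y³ + p·y + q = 0 with p = s − (tr M)²/3 = -41.000000 and q = −2(tr M)³/27 + (tr M)·s/3 − det M = 88.000000.
Three real roots ⇒ use the trigonometric (Viète) form: r = 2√(−p/3) = 7.393691, φ = arccos(3q/(p·r)) = arccos(-0.870881) = 2.627788 rad.
y_k = r·cos(φ/3 − 2πk/3) for k = 0, 1, 2 gives y = 4.734056, 2.551461, -7.285517.
λ_k = y_k + 1.000000 gives λ = 5.7341, 3.5515, -6.2855 (check: the sum is 3.0000 = tr M).

Eigenvalues sorted in increasing order: [-6.2855, 3.5515, 5.7341].


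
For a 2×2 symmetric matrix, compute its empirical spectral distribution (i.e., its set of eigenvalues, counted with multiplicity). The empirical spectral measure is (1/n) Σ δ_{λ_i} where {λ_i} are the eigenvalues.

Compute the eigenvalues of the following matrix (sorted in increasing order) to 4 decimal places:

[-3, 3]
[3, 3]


Since M is real symmetric, both eigenvalues are real; they are the roots of det(λI − M) = λ² − (tr M) λ + det M.
tr M = -3 + 3 = 0.
det M = (-3)·3 − 3² = -9 − 9 = -18.
Characteristic polynomial: λ² − 18 = 0.
Discriminant Δ = (tr M)² − 4·det M = 0 − (-72) = 72; √Δ = 8.485281.
λ = (tr M ± √Δ)/2 = (0 ± 8.485281)/2, giving (tr M − √Δ)/2 = -4.2426 and (tr M + √Δ)/2 = 4.2426.

Eigenvalues sorted in increasing order: [-4.2426, 4.2426].


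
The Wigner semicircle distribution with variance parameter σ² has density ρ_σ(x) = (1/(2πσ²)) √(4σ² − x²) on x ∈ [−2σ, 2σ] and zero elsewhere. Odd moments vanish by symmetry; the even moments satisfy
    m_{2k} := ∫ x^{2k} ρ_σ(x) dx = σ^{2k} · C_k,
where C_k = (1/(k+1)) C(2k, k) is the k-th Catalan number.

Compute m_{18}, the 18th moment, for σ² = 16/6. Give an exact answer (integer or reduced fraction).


By the scaled semicircle moment identity, m_{2k} = σ^{2k} · C_k with k = 9.
C_9 = (1/(k+1)) · C(2k, k) = (1/10) · C(18, 9) = (1/10) · 48620 = 4862.
σ^{2k} = (σ²)^k = (16/6)^9 = 134217728/19683.

Therefore m_{18} = σ^{18} · C_9 = (134217728/19683) · 4862 = 652566593536/19683.


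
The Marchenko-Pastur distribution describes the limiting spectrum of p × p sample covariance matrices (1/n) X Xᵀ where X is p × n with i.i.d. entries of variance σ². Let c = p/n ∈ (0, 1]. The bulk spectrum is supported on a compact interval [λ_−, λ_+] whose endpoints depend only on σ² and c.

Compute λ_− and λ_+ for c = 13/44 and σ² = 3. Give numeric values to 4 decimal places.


c = 13/44 = 0.295455; √c = 0.543557.
λ_− = σ² (1 − √c)² = 3 · (1 − 0.543557)² = 3 · (0.456443)² = 0.625020.
λ_+ = σ² (1 + √c)² = 3 · (1 + 0.543557)² = 3 · (1.543557)² = 7.147707.

Rounded to 4 decimal places: λ_− ≈ 0.6250, λ_+ ≈ 7.1477.


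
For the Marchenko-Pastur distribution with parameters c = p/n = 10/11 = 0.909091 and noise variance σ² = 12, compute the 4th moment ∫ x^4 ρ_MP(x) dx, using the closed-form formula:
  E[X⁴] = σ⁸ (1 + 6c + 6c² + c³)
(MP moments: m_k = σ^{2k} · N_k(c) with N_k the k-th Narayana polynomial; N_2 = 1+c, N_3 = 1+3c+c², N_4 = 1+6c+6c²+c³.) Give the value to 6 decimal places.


E[X⁴] = σ⁸ (1 + 6c + 6c² + c³) (fourth MP moment). With σ² = 12 (so σ⁸ = 20736) and c = 10/11 = 0.909091: E[X⁴] = 20736 · (1 + 6·0.909091 + 6·(0.909091)² + (0.909091)³) = 20736 · 12.164538.

So E[X^4] = 252243.858753.


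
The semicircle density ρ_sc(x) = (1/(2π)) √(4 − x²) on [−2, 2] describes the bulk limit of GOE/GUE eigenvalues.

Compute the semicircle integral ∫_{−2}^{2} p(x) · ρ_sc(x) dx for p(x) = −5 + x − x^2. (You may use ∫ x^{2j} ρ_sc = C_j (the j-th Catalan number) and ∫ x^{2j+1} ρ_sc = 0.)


Write p(x) = Σ a_i x^i, split into monomials and integrate each against ρ_sc separately.
Using ∫ x^{2j} ρ_sc = C_j = (1/(j+1)) C(2j, j) (Catalan numbers) and ∫ x^{2j+1} ρ_sc = 0 (odd monomials vanish by symmetry):
  i = 0 (even): a_0 · C_{0} = -5 · 1 = -5
  i = 1 (odd): ∫ x^1 ρ_sc = 0 (vanishes)
  i = 2 (even): a_2 · C_{1} = -1 · 1 = -1

Summing the contributions: ∫_{−2}^{2} p(x) ρ_sc(x) dx = (-5) + (-1) = -6.


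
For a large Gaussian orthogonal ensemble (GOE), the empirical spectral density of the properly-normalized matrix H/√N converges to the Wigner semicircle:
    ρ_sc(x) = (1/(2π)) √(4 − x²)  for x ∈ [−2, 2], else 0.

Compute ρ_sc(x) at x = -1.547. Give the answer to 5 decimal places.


ρ_sc(x) = (1/(2π)) √(4 − x²). With x = -1.547:
  4 − x² = 4 − (-1.547)² = 4 − 2.393209 = 1.606791.
  √(4 − x²) = 1.267593.
  1/(2π) = 0.159155.
  ρ_sc(-1.547) = 0.159155 · 1.267593 = 0.201744.

Rounded to 5 decimal places: ρ_sc(-1.547) ≈ 0.20174.


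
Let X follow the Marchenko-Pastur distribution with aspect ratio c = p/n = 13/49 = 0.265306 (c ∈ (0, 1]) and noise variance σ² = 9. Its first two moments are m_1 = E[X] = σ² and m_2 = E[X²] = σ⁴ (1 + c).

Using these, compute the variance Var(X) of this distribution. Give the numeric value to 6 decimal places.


m_1 = E[X] = σ² = 9, so m_1² = 81.
m_2 = E[X²] = σ⁴ (1 + c) = 81 · (1 + 0.265306) = 81 · 1.265306 = 102.489796.
(Note m_2 − m_1² simplifies to c · σ⁴ = 0.265306 · 81.)

Var(X) = m_2 − m_1² = 102.489796 − 81 = 21.489796.


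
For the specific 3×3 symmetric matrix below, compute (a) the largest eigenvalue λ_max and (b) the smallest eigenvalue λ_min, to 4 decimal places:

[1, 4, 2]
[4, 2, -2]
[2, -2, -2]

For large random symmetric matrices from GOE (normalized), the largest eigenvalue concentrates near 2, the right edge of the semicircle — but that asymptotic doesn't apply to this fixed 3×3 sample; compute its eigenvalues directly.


Since M is real symmetric, all three eigenvalues are real; they are the roots of det(λI − M) = λ³ − (tr M) λ² + s λ − det M, where s is the sum of the principal 2×2 minors.
tr M = 1 + 2 + (-2) = 1.
s = (1·2 − 4²) + (1·(-2) − 2²) + (2·(-2) − (-2)²) = -14 + (-6) + (-8) = -28.
det M (expand along row 1) = 1·(-8) − 4·(-4) + 2·(-12) = -16.
Characteristic polynomial: λ³ − λ² − 28λ + 16 = 0.
Substitute λ = y + (tr M)/3 = y + 0.333333 to remove the quadratic term: y³ + p·y + q = 0 with p = s − (tr M)²/3 = -28.333333 and q = −2(tr M)³/27 + (tr M)·s/3 − det M = 6.592593.
Three real roots ⇒ use the trigonometric (Viète) form: r = 2√(−p/3) = 6.146363, φ = arccos(3q/(p·r)) = arccos(-0.113569) = 1.684611 rad.
y_k = r·cos(φ/3 − 2πk/3) for k = 0, 1, 2 gives y = 5.202513, 0.233127, -5.435640.
λ_k = y_k + 0.333333 gives λ = 5.5358, 0.5665, -5.1023 (check: the sum is 1.0000 = tr M).

Hence λ_max = 5.5358 and λ_min = -5.1023.


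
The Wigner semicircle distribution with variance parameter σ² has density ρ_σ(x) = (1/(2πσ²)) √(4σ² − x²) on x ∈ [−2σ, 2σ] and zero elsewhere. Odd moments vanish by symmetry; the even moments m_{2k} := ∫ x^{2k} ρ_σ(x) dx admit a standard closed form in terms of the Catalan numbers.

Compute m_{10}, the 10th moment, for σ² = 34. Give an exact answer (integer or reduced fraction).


By the scaled semicircle moment identity, m_{2k} = σ^{2k} · C_k with k = 5.
C_5 = (1/(k+1)) · C(2k, k) = (1/6) · C(10, 5) = (1/6) · 252 = 42.
σ^{2k} = (σ²)^k = (34)^5 = 45435424.

Therefore m_{10} = σ^{10} · C_5 = 45435424 · 42 = 1908287808.


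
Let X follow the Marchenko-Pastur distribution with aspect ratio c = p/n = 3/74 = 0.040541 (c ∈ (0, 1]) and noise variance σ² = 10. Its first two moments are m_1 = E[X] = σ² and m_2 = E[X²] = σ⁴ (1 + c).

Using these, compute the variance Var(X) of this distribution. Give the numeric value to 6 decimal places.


m_1 = E[X] = σ² = 10, so m_1² = 100.
m_2 = E[X²] = σ⁴ (1 + c) = 100 · (1 + 0.040541) = 100 · 1.040541 = 104.054054.
(Note m_2 − m_1² simplifies to c · σ⁴ = 0.040541 · 100.)

Var(X) = m_2 − m_1² = 104.054054 − 100 = 4.054054.


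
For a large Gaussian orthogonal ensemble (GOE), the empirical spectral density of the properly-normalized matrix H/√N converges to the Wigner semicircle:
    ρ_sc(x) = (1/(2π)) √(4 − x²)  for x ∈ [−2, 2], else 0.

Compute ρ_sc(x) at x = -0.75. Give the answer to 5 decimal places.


ρ_sc(x) = (1/(2π)) √(4 − x²). With x = -0.75:
  4 − x² = 4 − (-0.75)² = 4 − 0.562500 = 3.437500.
  √(4 − x²) = 1.854050.
  1/(2π) = 0.159155.
  ρ_sc(-0.75) = 0.159155 · 1.854050 = 0.295081.

Rounded to 5 decimal places: ρ_sc(-0.75) ≈ 0.29508.


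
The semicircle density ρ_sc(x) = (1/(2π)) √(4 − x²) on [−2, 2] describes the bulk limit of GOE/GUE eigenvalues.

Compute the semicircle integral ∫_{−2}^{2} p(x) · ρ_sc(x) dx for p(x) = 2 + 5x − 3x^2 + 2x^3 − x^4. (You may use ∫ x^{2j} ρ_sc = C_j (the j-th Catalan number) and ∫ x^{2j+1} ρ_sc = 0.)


Write p(x) = Σ a_i x^i, split into monomials and integrate each against ρ_sc separately.
Using ∫ x^{2j} ρ_sc = C_j = (1/(j+1)) C(2j, j) (Catalan numbers) and ∫ x^{2j+1} ρ_sc = 0 (odd monomials vanish by symmetry):
  i = 0 (even): a_0 · C_{0} = 2 · 1 = 2
  i = 1 (odd): ∫ x^1 ρ_sc = 0 (vanishes)
  i = 2 (even): a_2 · C_{1} = -3 · 1 = -3
  i = 3 (odd): ∫ x^3 ρ_sc = 0 (vanishes)
  i = 4 (even): a_4 · C_{2} = -1 · 2 = -2

Summing the contributions: ∫_{−2}^{2} p(x) ρ_sc(x) dx = 2 + (-3) + (-2) = -3.


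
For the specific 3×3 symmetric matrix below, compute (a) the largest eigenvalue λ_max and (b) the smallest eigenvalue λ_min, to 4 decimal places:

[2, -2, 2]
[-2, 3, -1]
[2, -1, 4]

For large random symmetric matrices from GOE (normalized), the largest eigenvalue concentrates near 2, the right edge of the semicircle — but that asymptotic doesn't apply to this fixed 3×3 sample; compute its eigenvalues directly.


Since M is real symmetric, all three eigenvalues are real; they are the roots of det(λI − M) = λ³ − (tr M) λ² + s λ − det M, where s is the sum of the principal 2×2 minors.
tr M = 2 + 3 + 4 = 9.
s = (2·3 − (-2)²) + (2·4 − 2²) + (3·4 − (-1)²) = 2 + 4 + 11 = 17.
det M (expand along row 1) = 2·11 − (-2)·(-6) + 2·(-4) = 2.
Characteristic polynomial: λ³ − 9λ² + 17λ − 2 = 0.
Substitute λ = y + (tr M)/3 = y + 3.000000 to remove the quadratic term: y³ + p·y + q = 0 with p = s − (tr M)²/3 = -10.000000 and q = −2(tr M)³/27 + (tr M)·s/3 − det M = -5.000000.
Three real roots ⇒ use the trigonometric (Viète) form: r = 2√(−p/3) = 3.651484, φ = arccos(3q/(p·r)) = arccos(0.410792) = 1.147474 rad.
y_k = r·cos(φ/3 − 2πk/3) for k = 0, 1, 2 gives y = 3.387619, -0.513544, -2.874076.
λ_k = y_k + 3.000000 gives λ = 6.3876, 2.4865, 0.1259 (check: the sum is 9.0000 = tr M).

Hence λ_max = 6.3876 and λ_min = 0.1259.


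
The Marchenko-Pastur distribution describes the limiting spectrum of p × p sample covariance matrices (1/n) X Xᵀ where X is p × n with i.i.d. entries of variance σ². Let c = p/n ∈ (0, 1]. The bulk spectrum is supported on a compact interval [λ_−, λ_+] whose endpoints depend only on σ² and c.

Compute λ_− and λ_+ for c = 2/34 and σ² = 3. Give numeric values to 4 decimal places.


c = 2/34 = 0.058824; √c = 0.242536.
λ_− = σ² (1 − √c)² = 3 · (1 − 0.242536)² = 3 · (0.757464)² = 1.721257.
λ_+ = σ² (1 + √c)² = 3 · (1 + 0.242536)² = 3 · (1.242536)² = 4.631684.

Rounded to 4 decimal places: λ_− ≈ 1.7213, λ_+ ≈ 4.6317.


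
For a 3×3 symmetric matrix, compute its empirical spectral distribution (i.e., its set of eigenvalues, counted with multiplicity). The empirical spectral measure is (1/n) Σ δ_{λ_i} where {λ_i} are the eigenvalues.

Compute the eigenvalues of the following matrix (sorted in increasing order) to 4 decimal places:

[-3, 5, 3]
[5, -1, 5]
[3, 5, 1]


Since M is real symmetric, all three eigenvalues are real; they are the roots of det(λI − M) = λ³ − (tr M) λ² + s λ − det M, where s is the sum of the principal 2×2 minors.
tr M = -3 + (-1) + 1 = -3.
s = ((-3)·(-1) − 5²) + ((-3)·1 − 3²) + ((-1)·1 − 5²) = -22 + (-12) + (-26) = -60.
det M (expand along row 1) = (-3)·(-26) − 5·(-10) + 3·28 = 212.
Characteristic polynomial: λ³ + 3λ² − 60λ − 212 = 0.
Substitute λ = y + (tr M)/3 = y − 1.000000 to remove the quadratic term: y³ + p·y + q = 0 with p = s − (tr M)²/3 = -63.000000 and q = −2(tr M)³/27 + (tr M)·s/3 − det M = -150.000000.
Three real roots ⇒ use the trigonometric (Viète) form: r = 2√(−p/3) = 9.165151, φ = arccos(3q/(p·r)) = arccos(0.779350) = 0.677169 rad.
y_k = r·cos(φ/3 − 2πk/3) for k = 0, 1, 2 gives y = 8.932655, -2.689882, -6.242773.
λ_k = y_k − 1.000000 gives λ = 7.9327, -3.6899, -7.2428 (check: the sum is -3.0000 = tr M).

Eigenvalues sorted in increasing order: [-7.2428, -3.6899, 7.9327].


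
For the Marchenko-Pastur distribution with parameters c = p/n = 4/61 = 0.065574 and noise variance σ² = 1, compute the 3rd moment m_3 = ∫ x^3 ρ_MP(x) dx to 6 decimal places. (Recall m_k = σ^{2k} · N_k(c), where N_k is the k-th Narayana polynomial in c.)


E[X³] = σ⁶ (1 + 3c + c²) (third MP moment). With σ² = 1 (so σ⁶ = 1) and c = 4/61 = 0.065574: E[X³] = 1 · (1 + 3·0.065574 + (0.065574)²) = 1 · 1.201021.

So E[X^3] = 1.201021.


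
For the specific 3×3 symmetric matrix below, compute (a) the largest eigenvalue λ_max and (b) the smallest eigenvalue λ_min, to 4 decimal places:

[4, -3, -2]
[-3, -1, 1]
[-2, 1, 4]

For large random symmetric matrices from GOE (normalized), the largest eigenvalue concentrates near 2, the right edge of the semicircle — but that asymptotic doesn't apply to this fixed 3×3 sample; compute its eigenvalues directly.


Since M is real symmetric, all three eigenvalues are real; they are the roots of det(λI − M) = λ³ − (tr M) λ² + s λ − det M, where s is the sum of the principal 2×2 minors.
tr M = 4 + (-1) + 4 = 7.
s = (4·(-1) − (-3)²) + (4·4 − (-2)²) + ((-1)·4 − 1²) = -13 + 12 + (-5) = -6.
det M (expand along row 1) = 4·(-5) − (-3)·(-10) + (-2)·(-5) = -40.
Characteristic polynomial: λ³ − 7λ² − 6λ + 40 = 0.
Substitute λ = y + (tr M)/3 = y + 2.333333 to remove the quadratic term: y³ + p·y + q = 0 with p = s − (tr M)²/3 = -22.333333 and q = −2(tr M)³/27 + (tr M)·s/3 − det M = 0.592593.
Three real roots ⇒ use the trigonometric (Viète) form: r = 2√(−p/3) = 5.456902, φ = arccos(3q/(p·r)) = arccos(-0.014587) = 1.585384 rad.
y_k = r·cos(φ/3 − 2πk/3) for k = 0, 1, 2 gives y = 4.712492, 0.026535, -4.739027.
λ_k = y_k + 2.333333 gives λ = 7.0458, 2.3599, -2.4057 (check: the sum is 7.0000 = tr M).

Hence λ_max = 7.0458 and λ_min = -2.4057.


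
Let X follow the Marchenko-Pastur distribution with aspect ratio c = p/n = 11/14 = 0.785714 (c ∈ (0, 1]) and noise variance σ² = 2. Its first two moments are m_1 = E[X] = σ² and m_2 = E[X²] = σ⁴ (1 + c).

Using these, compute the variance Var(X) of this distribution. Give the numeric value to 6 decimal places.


m_1 = E[X] = σ² = 2, so m_1² = 4.
m_2 = E[X²] = σ⁴ (1 + c) = 4 · (1 + 0.785714) = 4 · 1.785714 = 7.142857.
(Note m_2 − m_1² simplifies to c · σ⁴ = 0.785714 · 4.)

Var(X) = m_2 − m_1² = 7.142857 − 4 = 3.142857.


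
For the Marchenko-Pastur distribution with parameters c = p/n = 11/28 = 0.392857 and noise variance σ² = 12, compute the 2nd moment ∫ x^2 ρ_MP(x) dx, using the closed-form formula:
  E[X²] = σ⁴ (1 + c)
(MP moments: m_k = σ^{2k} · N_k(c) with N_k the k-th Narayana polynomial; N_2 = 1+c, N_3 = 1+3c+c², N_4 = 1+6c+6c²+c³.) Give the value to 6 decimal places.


E[X²] = σ⁴ (1 + c) (second MP moment). With σ² = 12 (so σ⁴ = 144) and c = 11/28 = 0.392857: E[X²] = 144 · (1 + 0.392857) = 144 · 1.392857.

So E[X^2] = 200.571429.


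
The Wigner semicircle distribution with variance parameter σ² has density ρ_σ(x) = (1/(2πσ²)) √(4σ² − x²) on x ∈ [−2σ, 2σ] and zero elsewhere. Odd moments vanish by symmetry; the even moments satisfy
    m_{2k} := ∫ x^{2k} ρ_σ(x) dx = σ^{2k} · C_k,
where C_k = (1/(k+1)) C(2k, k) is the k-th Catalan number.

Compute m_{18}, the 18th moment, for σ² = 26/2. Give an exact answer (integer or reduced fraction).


By the scaled semicircle moment identity, m_{2k} = σ^{2k} · C_k with k = 9.
C_9 = (1/(k+1)) · C(2k, k) = (1/10) · C(18, 9) = (1/10) · 48620 = 4862.
σ^{2k} = (σ²)^k = (26/2)^9 = 10604499373.

Therefore m_{18} = σ^{18} · C_9 = 10604499373 · 4862 = 51559075951526.


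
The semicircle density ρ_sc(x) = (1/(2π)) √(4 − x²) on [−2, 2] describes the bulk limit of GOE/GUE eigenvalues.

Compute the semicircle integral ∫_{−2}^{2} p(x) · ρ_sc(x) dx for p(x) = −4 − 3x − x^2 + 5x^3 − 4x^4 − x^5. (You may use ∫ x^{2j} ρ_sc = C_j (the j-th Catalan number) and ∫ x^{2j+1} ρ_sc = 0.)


Write p(x) = Σ a_i x^i, split into monomials and integrate each against ρ_sc separately.
Using ∫ x^{2j} ρ_sc = C_j = (1/(j+1)) C(2j, j) (Catalan numbers) and ∫ x^{2j+1} ρ_sc = 0 (odd monomials vanish by symmetry):
  i = 0 (even): a_0 · C_{0} = -4 · 1 = -4
  i = 1 (odd): ∫ x^1 ρ_sc = 0 (vanishes)
  i = 2 (even): a_2 · C_{1} = -1 · 1 = -1
  i = 3 (odd): ∫ x^3 ρ_sc = 0 (vanishes)
  i = 4 (even): a_4 · C_{2} = -4 · 2 = -8
  i = 5 (odd): ∫ x^5 ρ_sc = 0 (vanishes)

Summing the contributions: ∫_{−2}^{2} p(x) ρ_sc(x) dx = (-4) + (-1) + (-8) = -13.
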